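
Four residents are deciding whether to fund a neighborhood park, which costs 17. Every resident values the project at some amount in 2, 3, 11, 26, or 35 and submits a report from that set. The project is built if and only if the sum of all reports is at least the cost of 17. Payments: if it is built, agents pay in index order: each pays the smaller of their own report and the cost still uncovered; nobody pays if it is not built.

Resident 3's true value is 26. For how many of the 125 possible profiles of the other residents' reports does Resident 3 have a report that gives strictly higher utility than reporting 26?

Others report (2, 2, 2): truth gives 13; report 11 gives 15 > 13. Violating.
Others report (2, 2, 3): truth gives 13; report 11 gives 15 > 13. Violating.
Others report (2, 2, 11): truth gives 13; report 2 gives 24 > 13. Violating.
Others report (2, 2, 26): truth gives 13; report 2 gives 24 > 13. Violating.
Others report (2, 26, 2): truth gives 26; no alternative beats it.
Others report (2, 26, 3): truth gives 26; no alternative beats it.
(Checking all 125 profiles: 38 have a profitable deviation, 87 do not.)

38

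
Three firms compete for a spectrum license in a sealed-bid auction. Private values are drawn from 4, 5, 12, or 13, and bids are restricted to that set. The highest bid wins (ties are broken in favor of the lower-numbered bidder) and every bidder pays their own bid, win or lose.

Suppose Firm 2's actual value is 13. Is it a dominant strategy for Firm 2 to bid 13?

Consider the case where Firm 1 bids 4 and Firm 3 bids 4.
Truthful bid 13: wins, pays 13, utility 13 - 13 = 0.
Bid 5 instead: wins, pays 5, utility 13 - 5 = 8.
Since 8 > 0, bidding 5 is strictly better here, so truthful bidding is not dominant.

No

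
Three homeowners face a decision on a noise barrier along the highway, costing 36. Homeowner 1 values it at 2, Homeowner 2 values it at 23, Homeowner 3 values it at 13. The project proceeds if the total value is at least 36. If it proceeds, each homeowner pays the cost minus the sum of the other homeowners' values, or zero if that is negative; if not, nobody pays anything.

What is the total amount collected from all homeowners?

Total value 38 ≥ cost 36, so it is built.
Homeowner 1: others sum to 36; max(0, 36 - 36) = 0.
Homeowner 2: others sum to 15; max(0, 36 - 15) = 21.
Homeowner 3: others sum to 25; max(0, 36 - 25) = 11.
Total collected = 0 + 21 + 11 = 32.

32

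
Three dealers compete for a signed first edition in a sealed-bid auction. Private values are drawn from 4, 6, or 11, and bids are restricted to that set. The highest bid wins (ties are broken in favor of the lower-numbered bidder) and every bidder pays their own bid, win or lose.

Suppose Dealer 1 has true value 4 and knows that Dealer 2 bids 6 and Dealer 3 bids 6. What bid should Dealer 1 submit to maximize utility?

Bid 4: loses but pays 4, utility -4.
Bid 6: wins, pays 6, utility 4 - 6 = -2.
Bid 11: wins, pays 11, utility 4 - 11 = -7.
The best choice is 6 with utility -2.

6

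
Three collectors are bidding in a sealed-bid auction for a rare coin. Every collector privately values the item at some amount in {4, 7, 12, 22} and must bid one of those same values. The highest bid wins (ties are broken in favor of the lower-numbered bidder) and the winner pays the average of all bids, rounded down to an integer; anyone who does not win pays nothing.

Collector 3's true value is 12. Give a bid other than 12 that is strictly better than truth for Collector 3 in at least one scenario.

Suppose Collector 1 bids 4 and Collector 2 bids 4.
Bid 12: wins, pays 6, utility 12 - 6 = 6.
Bid 7: wins, pays 5, utility 12 - 5 = 7.
So bidding 7 beats truth here (7 > 6).

7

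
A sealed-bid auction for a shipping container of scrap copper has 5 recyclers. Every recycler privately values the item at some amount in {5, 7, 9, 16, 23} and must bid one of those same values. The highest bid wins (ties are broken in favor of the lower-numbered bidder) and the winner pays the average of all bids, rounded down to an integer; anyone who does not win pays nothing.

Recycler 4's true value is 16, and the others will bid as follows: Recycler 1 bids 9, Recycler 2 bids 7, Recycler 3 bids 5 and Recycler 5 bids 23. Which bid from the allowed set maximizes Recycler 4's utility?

23

Bid 5: loses, pays 0, utility 0.
Bid 7: loses, pays 0, utility 0.
Bid 9: loses, pays 0, utility 0.
Bid 16: loses, pays 0, utility 0.
Bid 23: wins, pays 13, utility 16 - 13 = 3.
The best choice is 23 with utility 3.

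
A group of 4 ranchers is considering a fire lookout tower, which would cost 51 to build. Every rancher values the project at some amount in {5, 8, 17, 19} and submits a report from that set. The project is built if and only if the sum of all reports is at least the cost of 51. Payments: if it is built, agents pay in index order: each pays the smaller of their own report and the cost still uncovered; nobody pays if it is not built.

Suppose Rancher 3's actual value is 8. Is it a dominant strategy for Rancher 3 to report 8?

No

Consider the case where Rancher 1 reports 8, Rancher 2 reports 19 and Rancher 4 reports 19.
Truthful report 8: project built, pays 8, utility 8 - 8 = 0.
Report 5 instead: project built, pays 5, utility 8 - 5 = 3.
Since 3 > 0, reporting 5 is strictly better here, so truthful reporting is not dominant.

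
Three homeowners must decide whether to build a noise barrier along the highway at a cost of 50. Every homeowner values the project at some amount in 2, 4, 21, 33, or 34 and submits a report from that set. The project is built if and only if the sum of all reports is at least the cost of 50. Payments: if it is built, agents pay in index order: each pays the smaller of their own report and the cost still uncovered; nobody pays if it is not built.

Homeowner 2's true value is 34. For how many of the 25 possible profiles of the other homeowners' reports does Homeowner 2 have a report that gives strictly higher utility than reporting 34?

Others report (2, 21): truth gives 0; report 33 gives 1 > 0. Violating.
Others report (2, 33): truth gives 0; report 21 gives 13 > 0. Violating.
Others report (2, 34): truth gives 0; report 21 gives 13 > 0. Violating.
Others report (4, 21): truth gives 0; report 33 gives 1 > 0. Violating.
Others report (2, 2): truth gives 0; no alternative beats it.
Others report (2, 4): truth gives 0; no alternative beats it.
(Checking all 25 profiles: 15 have a profitable deviation, 10 do not.)

15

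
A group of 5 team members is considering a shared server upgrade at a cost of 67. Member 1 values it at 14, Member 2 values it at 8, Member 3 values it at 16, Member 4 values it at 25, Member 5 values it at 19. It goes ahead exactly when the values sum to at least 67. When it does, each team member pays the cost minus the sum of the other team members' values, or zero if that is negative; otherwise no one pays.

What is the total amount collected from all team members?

15

Total value 82 ≥ cost 67, so it is built.
Member 1: others sum to 68; max(0, 67 - 68) = 0.
Member 2: others sum to 74; max(0, 67 - 74) = 0.
Member 3: others sum to 66; max(0, 67 - 66) = 1.
Member 4: others sum to 57; max(0, 67 - 57) = 10.
Member 5: others sum to 63; max(0, 67 - 63) = 4.
Total collected = 0 + 0 + 1 + 10 + 4 = 15.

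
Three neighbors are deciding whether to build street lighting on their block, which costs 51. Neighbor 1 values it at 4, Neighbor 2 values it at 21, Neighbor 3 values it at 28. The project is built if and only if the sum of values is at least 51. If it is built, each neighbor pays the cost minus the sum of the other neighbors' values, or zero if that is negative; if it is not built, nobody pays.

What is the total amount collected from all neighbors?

47

Total value 53 ≥ cost 51, so it is built.
Neighbor 1: others sum to 49; max(0, 51 - 49) = 2.
Neighbor 2: others sum to 32; max(0, 51 - 32) = 19.
Neighbor 3: others sum to 25; max(0, 51 - 25) = 26.
Total collected = 2 + 19 + 26 = 47.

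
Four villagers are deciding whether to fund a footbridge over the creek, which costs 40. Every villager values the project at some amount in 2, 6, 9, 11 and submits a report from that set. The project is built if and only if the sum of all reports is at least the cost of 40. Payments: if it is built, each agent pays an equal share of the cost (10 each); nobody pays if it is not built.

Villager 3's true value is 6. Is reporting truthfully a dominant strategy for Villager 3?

Yes

Check each profile of the others' reports and compare truth against every alternative report.
Others report (2, 2, 2): truth gives 0, best alternative gives 0.
Others report (2, 2, 6): truth gives 0, best alternative gives 0.
Others report (2, 2, 9): truth gives 0, best alternative gives 0.
Others report (2, 2, 11): truth gives 0, best alternative gives 0.
Others report (2, 6, 2): truth gives 0, best alternative gives 0.
Others report (2, 6, 6): truth gives 0, best alternative gives 0.
(Remaining 58 profiles checked similarly; truth is weakly best in each.)
In every case the truthful report is at least as good as any alternative, so it is a dominant strategy.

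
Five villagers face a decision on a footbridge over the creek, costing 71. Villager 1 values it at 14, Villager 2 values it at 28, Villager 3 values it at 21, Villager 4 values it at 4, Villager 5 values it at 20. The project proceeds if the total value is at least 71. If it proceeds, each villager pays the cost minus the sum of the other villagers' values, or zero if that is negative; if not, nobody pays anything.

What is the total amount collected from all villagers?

Total value 87 ≥ cost 71, so it is built.
Villager 1: others sum to 73; max(0, 71 - 73) = 0.
Villager 2: others sum to 59; max(0, 71 - 59) = 12.
Villager 3: others sum to 66; max(0, 71 - 66) = 5.
Villager 4: others sum to 83; max(0, 71 - 83) = 0.
Villager 5: others sum to 67; max(0, 71 - 67) = 4.
Total collected = 0 + 12 + 5 + 0 + 4 = 21.

21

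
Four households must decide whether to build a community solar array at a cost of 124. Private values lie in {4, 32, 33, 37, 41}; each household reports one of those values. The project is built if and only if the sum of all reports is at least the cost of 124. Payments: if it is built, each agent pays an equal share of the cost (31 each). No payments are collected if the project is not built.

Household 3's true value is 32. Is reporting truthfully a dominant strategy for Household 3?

Consider the case where Household 1 reports 4, Household 2 reports 41 and Household 4 reports 41.
Truthful report 32: project not built, utility 0.
Report 41 instead: project built, pays 31, utility 32 - 31 = 1.
Since 1 > 0, reporting 41 is strictly better here, so truthful reporting is not dominant.

No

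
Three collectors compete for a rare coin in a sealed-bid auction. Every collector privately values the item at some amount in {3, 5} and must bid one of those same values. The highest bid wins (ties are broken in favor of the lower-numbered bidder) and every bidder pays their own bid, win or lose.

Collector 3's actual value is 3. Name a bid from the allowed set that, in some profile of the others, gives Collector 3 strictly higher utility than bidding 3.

Suppose Collector 1 bids 3 and Collector 2 bids 3.
Bid 3: loses but pays 3, utility -3.
Bid 5: wins, pays 5, utility 3 - 5 = -2.
So bidding 5 beats truth here (-2 > -3).

5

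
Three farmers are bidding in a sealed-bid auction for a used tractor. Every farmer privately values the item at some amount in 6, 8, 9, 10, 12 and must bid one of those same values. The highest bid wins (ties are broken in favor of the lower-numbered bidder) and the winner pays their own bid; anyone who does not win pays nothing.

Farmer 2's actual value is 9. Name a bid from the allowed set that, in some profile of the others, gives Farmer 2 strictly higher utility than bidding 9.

Suppose Farmer 1 bids 6 and Farmer 3 bids 6.
Bid 9: wins, pays 9, utility 9 - 9 = 0.
Bid 8: wins, pays 8, utility 9 - 8 = 1.
So bidding 8 beats truth here (1 > 0).

8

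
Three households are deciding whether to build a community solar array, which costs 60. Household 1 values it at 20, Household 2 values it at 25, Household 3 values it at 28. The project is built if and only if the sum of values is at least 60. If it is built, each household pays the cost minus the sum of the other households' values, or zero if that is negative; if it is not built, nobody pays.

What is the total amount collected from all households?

34

Total value 73 ≥ cost 60, so it is built.
Household 1: others sum to 53; max(0, 60 - 53) = 7.
Household 2: others sum to 48; max(0, 60 - 48) = 12.
Household 3: others sum to 45; max(0, 60 - 45) = 15.
Total collected = 7 + 12 + 15 = 34.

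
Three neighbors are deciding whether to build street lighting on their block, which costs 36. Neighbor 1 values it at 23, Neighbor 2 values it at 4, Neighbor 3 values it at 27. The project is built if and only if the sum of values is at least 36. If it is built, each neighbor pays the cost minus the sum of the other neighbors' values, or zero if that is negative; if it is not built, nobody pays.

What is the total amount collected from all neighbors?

Total value 54 ≥ cost 36, so it is built.
Neighbor 1: others sum to 31; max(0, 36 - 31) = 5.
Neighbor 2: others sum to 50; max(0, 36 - 50) = 0.
Neighbor 3: others sum to 27; max(0, 36 - 27) = 9.
Total collected = 5 + 0 + 9 = 14.

14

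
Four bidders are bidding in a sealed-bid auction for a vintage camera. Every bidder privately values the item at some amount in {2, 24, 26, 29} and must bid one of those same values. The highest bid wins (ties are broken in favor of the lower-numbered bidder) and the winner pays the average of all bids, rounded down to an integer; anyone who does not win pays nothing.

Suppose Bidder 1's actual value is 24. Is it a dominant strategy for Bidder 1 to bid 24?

Consider the case where Bidder 2 bids 2, Bidder 3 bids 2 and Bidder 4 bids 2.
Truthful bid 24: wins, pays 7, utility 24 - 7 = 17.
Bid 2 instead: wins, pays 2, utility 24 - 2 = 22.
Since 22 > 17, bidding 2 is strictly better here, so truthful bidding is not dominant.

No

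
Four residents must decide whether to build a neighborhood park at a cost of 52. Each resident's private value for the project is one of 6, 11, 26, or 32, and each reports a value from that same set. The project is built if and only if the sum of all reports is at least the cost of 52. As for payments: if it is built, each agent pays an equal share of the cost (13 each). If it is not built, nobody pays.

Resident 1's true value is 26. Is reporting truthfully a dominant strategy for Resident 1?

No

Consider the case where Resident 2 reports 6, Resident 3 reports 6 and Resident 4 reports 11.
Truthful report 26: project not built, utility 0.
Report 32 instead: project built, pays 13, utility 26 - 13 = 13.
Since 13 > 0, reporting 32 is strictly better here, so truthful reporting is not dominant.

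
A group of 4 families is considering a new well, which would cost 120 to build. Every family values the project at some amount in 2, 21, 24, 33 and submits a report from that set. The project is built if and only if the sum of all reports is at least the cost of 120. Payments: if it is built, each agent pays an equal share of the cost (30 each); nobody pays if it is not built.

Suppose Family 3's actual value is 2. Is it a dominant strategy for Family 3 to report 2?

Yes

Check each profile of the others' reports and compare truth against every alternative report.
Others report (33, 33, 33): truth gives 0, best alternative gives -28.
Others report (2, 2, 2): truth gives 0, best alternative gives 0.
Others report (2, 2, 21): truth gives 0, best alternative gives 0.
Others report (2, 2, 24): truth gives 0, best alternative gives 0.
Others report (2, 2, 33): truth gives 0, best alternative gives 0.
Others report (2, 21, 2): truth gives 0, best alternative gives 0.
(Remaining 58 profiles checked similarly; truth is weakly best in each.)
In every case the truthful report is at least as good as any alternative, so it is a dominant strategy.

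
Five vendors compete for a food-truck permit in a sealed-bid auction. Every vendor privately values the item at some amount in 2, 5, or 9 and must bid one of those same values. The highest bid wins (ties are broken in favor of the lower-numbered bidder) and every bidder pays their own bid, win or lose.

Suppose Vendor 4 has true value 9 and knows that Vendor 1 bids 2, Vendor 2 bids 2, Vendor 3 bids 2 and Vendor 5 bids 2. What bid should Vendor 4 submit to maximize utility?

5

Bid 2: loses but pays 2, utility -2.
Bid 5: wins, pays 5, utility 9 - 5 = 4.
Bid 9: wins, pays 9, utility 9 - 9 = 0.
The best choice is 5 with utility 4.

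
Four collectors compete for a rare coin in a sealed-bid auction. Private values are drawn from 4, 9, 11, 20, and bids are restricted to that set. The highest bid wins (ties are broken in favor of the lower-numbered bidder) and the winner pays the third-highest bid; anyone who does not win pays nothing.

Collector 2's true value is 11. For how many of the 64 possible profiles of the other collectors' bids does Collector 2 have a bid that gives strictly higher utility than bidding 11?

Others bid (4, 4, 20): truth gives 0; bid 20 gives 7 > 0. Violating.
Others bid (4, 9, 20): truth gives 0; bid 20 gives 2 > 0. Violating.
Others bid (4, 20, 4): truth gives 0; bid 20 gives 7 > 0. Violating.
Others bid (4, 20, 9): truth gives 0; bid 20 gives 2 > 0. Violating.
Others bid (4, 4, 4): truth gives 7; no alternative beats it.
Others bid (4, 4, 9): truth gives 7; no alternative beats it.
(Checking all 64 profiles: 12 have a profitable deviation, 52 do not.)

12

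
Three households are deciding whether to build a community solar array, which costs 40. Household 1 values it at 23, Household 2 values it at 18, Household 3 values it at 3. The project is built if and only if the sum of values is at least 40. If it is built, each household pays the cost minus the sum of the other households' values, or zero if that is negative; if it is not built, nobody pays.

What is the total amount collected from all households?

33

Total value 44 ≥ cost 40, so it is built.
Household 1: others sum to 21; max(0, 40 - 21) = 19.
Household 2: others sum to 26; max(0, 40 - 26) = 14.
Household 3: others sum to 41; max(0, 40 - 41) = 0.
Total collected = 19 + 14 + 0 = 33.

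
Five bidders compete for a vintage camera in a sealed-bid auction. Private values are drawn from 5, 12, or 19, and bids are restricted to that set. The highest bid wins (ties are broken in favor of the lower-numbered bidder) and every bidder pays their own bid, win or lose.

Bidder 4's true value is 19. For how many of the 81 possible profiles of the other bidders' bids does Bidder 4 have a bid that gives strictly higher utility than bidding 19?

Others bid (5, 5, 5, 5): truth gives 0; bid 12 gives 7 > 0. Violating.
Others bid (5, 5, 5, 12): truth gives 0; bid 12 gives 7 > 0. Violating.
Others bid (5, 5, 19, 5): truth gives -19; bid 5 gives -5 > -19. Violating.
Others bid (5, 5, 19, 12): truth gives -19; bid 5 gives -5 > -19. Violating.
Others bid (5, 5, 5, 19): truth gives 0; no alternative beats it.
Others bid (5, 5, 12, 5): truth gives 0; no alternative beats it.
(Checking all 81 profiles: 59 have a profitable deviation, 22 do not.)

59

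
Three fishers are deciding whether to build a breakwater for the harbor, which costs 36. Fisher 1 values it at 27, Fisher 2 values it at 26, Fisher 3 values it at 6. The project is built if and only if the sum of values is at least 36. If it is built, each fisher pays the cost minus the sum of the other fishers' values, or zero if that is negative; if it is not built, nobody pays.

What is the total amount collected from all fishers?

Total value 59 ≥ cost 36, so it is built.
Fisher 1: others sum to 32; max(0, 36 - 32) = 4.
Fisher 2: others sum to 33; max(0, 36 - 33) = 3.
Fisher 3: others sum to 53; max(0, 36 - 53) = 0.
Total collected = 4 + 3 + 0 = 7.

7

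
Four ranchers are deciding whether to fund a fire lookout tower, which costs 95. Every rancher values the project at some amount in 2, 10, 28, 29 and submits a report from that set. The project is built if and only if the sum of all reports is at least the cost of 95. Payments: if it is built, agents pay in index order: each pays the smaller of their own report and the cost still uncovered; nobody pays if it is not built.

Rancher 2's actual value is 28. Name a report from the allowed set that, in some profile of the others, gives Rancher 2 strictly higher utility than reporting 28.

Suppose Rancher 1 reports 28, Rancher 3 reports 28 and Rancher 4 reports 29.
Report 28: project built, pays 28, utility 28 - 28 = 0.
Report 10: project built, pays 10, utility 28 - 10 = 18.
So reporting 10 beats truth here (18 > 0).

10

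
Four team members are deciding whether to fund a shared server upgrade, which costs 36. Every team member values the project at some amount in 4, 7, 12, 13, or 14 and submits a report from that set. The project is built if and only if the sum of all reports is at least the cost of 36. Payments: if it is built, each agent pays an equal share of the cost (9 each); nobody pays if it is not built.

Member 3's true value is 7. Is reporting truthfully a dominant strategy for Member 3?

Consider the case where Member 1 reports 4, Member 2 reports 12 and Member 4 reports 13.
Truthful report 7: project built, pays 9, utility 7 - 9 = -2.
Report 4 instead: project not built, utility 0.
Since 0 > -2, reporting 4 is strictly better here, so truthful reporting is not dominant.

No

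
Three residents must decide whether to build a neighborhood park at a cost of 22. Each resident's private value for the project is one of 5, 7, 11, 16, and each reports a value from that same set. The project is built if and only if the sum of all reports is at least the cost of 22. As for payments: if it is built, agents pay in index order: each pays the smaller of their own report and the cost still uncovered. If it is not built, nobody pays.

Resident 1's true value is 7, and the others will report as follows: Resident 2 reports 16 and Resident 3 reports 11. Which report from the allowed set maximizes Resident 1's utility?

5

Report 5: project built, pays 5, utility 7 - 5 = 2.
Report 7: project built, pays 7, utility 7 - 7 = 0.
Report 11: project built, pays 11, utility 7 - 11 = -4.
Report 16: project built, pays 16, utility 7 - 16 = -9.
The best choice is 5 with utility 2.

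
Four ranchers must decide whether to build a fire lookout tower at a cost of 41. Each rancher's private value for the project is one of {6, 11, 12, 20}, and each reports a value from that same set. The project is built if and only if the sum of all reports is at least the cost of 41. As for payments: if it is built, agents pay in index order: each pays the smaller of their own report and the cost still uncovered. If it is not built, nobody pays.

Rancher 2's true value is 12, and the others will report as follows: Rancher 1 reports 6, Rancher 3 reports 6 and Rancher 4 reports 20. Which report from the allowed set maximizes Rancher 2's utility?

Report 6: project not built, utility 0.
Report 11: project built, pays 11, utility 12 - 11 = 1.
Report 12: project built, pays 12, utility 12 - 12 = 0.
Report 20: project built, pays 20, utility 12 - 20 = -8.
The best choice is 11 with utility 1.

11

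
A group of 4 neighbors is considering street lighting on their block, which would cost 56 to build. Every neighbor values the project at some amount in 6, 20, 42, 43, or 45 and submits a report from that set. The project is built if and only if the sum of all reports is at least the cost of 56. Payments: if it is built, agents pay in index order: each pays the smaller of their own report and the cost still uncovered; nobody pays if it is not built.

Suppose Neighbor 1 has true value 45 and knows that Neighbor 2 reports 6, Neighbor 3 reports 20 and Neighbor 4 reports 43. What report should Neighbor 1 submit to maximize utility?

6

Report 6: project built, pays 6, utility 45 - 6 = 39.
Report 20: project built, pays 20, utility 45 - 20 = 25.
Report 42: project built, pays 42, utility 45 - 42 = 3.
Report 43: project built, pays 43, utility 45 - 43 = 2.
Report 45: project built, pays 45, utility 45 - 45 = 0.
The best choice is 6 with utility 39.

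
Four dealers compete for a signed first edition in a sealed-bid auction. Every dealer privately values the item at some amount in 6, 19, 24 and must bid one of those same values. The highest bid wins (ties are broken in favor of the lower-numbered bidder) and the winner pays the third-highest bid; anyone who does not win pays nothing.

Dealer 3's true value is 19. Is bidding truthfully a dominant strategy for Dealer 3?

Consider the case where Dealer 1 bids 6, Dealer 2 bids 6 and Dealer 4 bids 24.
Truthful bid 19: loses, pays 0, utility 0.
Bid 24 instead: wins, pays 6, utility 19 - 6 = 13.
Since 13 > 0, bidding 24 is strictly better here, so truthful bidding is not dominant.

No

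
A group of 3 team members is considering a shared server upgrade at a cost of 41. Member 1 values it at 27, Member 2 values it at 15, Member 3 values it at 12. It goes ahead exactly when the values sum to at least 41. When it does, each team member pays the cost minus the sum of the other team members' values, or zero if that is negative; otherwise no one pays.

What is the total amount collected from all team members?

16

Total value 54 ≥ cost 41, so it is built.
Member 1: others sum to 27; max(0, 41 - 27) = 14.
Member 2: others sum to 39; max(0, 41 - 39) = 2.
Member 3: others sum to 42; max(0, 41 - 42) = 0.
Total collected = 14 + 2 + 0 = 16.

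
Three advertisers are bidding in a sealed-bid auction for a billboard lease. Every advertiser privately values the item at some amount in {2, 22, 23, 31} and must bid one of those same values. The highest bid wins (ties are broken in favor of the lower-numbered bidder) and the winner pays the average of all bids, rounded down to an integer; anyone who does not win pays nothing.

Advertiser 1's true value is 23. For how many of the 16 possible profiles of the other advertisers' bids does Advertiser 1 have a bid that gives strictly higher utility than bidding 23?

3

Others bid (2, 2): truth gives 14; bid 2 gives 21 > 14. Violating.
Others bid (2, 31): truth gives 0; bid 31 gives 2 > 0. Violating.
Others bid (31, 2): truth gives 0; bid 31 gives 2 > 0. Violating.
Others bid (2, 22): truth gives 8; no alternative beats it.
Others bid (2, 23): truth gives 7; no alternative beats it.
(Checking all 16 profiles: 3 have a profitable deviation, 13 do not.)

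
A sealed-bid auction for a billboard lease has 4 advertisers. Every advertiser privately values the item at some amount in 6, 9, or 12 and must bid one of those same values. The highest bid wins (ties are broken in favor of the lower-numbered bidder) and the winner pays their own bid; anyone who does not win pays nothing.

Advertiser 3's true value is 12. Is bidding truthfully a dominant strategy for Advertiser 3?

No

Consider the case where Advertiser 1 bids 6, Advertiser 2 bids 6 and Advertiser 4 bids 6.
Truthful bid 12: wins, pays 12, utility 12 - 12 = 0.
Bid 9 instead: wins, pays 9, utility 12 - 9 = 3.
Since 3 > 0, bidding 9 is strictly better here, so truthful bidding is not dominant.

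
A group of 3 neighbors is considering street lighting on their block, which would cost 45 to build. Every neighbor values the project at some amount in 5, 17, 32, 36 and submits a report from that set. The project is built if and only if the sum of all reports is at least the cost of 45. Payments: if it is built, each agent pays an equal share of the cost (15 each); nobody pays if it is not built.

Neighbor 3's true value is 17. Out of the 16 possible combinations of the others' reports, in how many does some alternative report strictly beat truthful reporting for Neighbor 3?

Others report (5, 5): truth gives 0; report 36 gives 2 > 0. Violating.
Others report (5, 17): truth gives 0; report 32 gives 2 > 0. Violating.
Others report (17, 5): truth gives 0; report 32 gives 2 > 0. Violating.
Others report (5, 32): truth gives 2; no alternative beats it.
Others report (5, 36): truth gives 2; no alternative beats it.
(Checking all 16 profiles: 3 have a profitable deviation, 13 do not.)

3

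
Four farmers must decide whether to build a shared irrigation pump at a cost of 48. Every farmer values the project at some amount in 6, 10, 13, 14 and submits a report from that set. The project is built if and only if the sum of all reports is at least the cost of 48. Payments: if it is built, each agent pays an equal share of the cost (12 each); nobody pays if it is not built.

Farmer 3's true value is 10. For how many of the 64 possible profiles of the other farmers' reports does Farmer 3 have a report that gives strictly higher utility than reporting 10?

Others report (10, 14, 14): truth gives -2; report 6 gives 0 > -2. Violating.
Others report (13, 13, 13): truth gives -2; report 6 gives 0 > -2. Violating.
Others report (13, 13, 14): truth gives -2; report 6 gives 0 > -2. Violating.
Others report (13, 14, 13): truth gives -2; report 6 gives 0 > -2. Violating.
Others report (6, 6, 6): truth gives 0; no alternative beats it.
Others report (6, 6, 10): truth gives 0; no alternative beats it.
(Checking all 64 profiles: 10 have a profitable deviation, 54 do not.)

10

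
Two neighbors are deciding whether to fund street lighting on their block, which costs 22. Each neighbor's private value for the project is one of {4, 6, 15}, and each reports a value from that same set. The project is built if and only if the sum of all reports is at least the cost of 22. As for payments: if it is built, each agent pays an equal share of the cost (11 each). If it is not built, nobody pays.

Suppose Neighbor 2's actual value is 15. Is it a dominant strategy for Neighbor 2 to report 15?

Yes

Check each profile of the others' reports and compare truth against every alternative report.
Others report (15): truth gives 4, best alternative gives 0.
Others report (4): truth gives 0, best alternative gives 0.
Others report (6): truth gives 0, best alternative gives 0.
In every case the truthful report is at least as good as any alternative, so it is a dominant strategy.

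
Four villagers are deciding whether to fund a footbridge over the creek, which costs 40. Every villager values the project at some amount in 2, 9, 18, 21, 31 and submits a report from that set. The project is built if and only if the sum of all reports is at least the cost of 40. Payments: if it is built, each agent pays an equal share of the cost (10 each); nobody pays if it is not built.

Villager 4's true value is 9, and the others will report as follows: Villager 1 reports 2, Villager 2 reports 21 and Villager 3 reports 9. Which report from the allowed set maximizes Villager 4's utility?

Report 2: project not built, utility 0.
Report 9: project built, pays 10, utility 9 - 10 = -1.
Report 18: project built, pays 10, utility 9 - 10 = -1.
Report 21: project built, pays 10, utility 9 - 10 = -1.
Report 31: project built, pays 10, utility 9 - 10 = -1.
The best choice is 2 with utility 0.

2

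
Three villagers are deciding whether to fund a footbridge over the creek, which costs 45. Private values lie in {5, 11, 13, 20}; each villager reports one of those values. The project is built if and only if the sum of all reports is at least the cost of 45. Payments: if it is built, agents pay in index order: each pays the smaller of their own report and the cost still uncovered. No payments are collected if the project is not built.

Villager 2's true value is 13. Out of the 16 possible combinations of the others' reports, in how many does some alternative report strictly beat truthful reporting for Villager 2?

Others report (20, 20): truth gives 0; report 5 gives 8 > 0. Violating.
Others report (5, 5): truth gives 0; no alternative beats it.
Others report (5, 11): truth gives 0; no alternative beats it.
(Checking all 16 profiles: 1 has a profitable deviation, 15 do not.)

1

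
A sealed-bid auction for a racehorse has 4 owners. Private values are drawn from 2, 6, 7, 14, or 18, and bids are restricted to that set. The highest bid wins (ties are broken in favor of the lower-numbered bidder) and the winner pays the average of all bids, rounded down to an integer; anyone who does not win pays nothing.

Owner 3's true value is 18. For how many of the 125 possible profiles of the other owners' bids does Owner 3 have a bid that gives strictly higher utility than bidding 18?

Others bid (2, 2, 2): truth gives 12; bid 6 gives 15 > 12. Violating.
Others bid (2, 2, 6): truth gives 11; bid 6 gives 14 > 11. Violating.
Others bid (2, 2, 7): truth gives 11; bid 7 gives 14 > 11. Violating.
Others bid (2, 2, 14): truth gives 9; bid 14 gives 10 > 9. Violating.
Others bid (2, 2, 18): truth gives 8; no alternative beats it.
Others bid (2, 6, 18): truth gives 7; no alternative beats it.
(Checking all 125 profiles: 36 have a profitable deviation, 89 do not.)

36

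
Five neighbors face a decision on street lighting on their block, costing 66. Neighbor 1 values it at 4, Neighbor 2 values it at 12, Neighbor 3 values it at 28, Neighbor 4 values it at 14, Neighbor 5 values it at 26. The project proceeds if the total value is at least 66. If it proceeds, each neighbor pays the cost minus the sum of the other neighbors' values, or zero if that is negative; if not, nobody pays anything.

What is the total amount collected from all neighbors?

18

Total value 84 ≥ cost 66, so it is built.
Neighbor 1: others sum to 80; max(0, 66 - 80) = 0.
Neighbor 2: others sum to 72; max(0, 66 - 72) = 0.
Neighbor 3: others sum to 56; max(0, 66 - 56) = 10.
Neighbor 4: others sum to 70; max(0, 66 - 70) = 0.
Neighbor 5: others sum to 58; max(0, 66 - 58) = 8.
Total collected = 0 + 0 + 10 + 0 + 8 = 18.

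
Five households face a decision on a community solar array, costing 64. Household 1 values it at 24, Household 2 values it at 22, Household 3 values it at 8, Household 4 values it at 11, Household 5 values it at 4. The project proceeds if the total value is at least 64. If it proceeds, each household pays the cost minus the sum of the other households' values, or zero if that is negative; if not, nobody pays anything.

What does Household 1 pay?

19

Total value 69 ≥ cost 64, so the project is built.
The other households' values sum to 45.
Cost minus that sum is 64 - 45 = 19.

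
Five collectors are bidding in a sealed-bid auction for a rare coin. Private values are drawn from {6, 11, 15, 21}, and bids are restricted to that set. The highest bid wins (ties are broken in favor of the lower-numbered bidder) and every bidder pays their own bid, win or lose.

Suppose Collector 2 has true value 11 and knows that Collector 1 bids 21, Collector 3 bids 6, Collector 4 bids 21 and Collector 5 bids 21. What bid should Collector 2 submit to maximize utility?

Bid 6: loses but pays 6, utility -6.
Bid 11: loses but pays 11, utility -11.
Bid 15: loses but pays 15, utility -15.
Bid 21: loses but pays 21, utility -21.
The best choice is 6 with utility -6.

6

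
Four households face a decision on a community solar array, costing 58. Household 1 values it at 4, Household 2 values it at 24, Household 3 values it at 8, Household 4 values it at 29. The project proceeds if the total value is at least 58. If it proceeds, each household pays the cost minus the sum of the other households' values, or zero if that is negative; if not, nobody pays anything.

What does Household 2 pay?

Total value 65 ≥ cost 58, so the project is built.
The other households' values sum to 41.
Cost minus that sum is 58 - 41 = 17.

17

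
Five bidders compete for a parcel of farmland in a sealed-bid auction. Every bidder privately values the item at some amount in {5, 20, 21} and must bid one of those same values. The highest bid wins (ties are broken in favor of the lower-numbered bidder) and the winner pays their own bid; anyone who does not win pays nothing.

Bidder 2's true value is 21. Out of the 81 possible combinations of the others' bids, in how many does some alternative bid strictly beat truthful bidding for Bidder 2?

8

Others bid (5, 5, 5, 5): truth gives 0; bid 20 gives 1 > 0. Violating.
Others bid (5, 5, 5, 20): truth gives 0; bid 20 gives 1 > 0. Violating.
Others bid (5, 5, 20, 5): truth gives 0; bid 20 gives 1 > 0. Violating.
Others bid (5, 5, 20, 20): truth gives 0; bid 20 gives 1 > 0. Violating.
Others bid (5, 5, 5, 21): truth gives 0; no alternative beats it.
Others bid (5, 5, 20, 21): truth gives 0; no alternative beats it.
(Checking all 81 profiles: 8 have a profitable deviation, 73 do not.)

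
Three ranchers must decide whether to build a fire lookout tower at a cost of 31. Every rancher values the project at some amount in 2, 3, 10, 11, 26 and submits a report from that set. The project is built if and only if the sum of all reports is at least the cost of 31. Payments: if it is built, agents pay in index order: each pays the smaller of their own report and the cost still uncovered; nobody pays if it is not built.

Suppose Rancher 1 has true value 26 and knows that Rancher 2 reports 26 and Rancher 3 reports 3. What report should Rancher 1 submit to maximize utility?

2

Report 2: project built, pays 2, utility 26 - 2 = 24.
Report 3: project built, pays 3, utility 26 - 3 = 23.
Report 10: project built, pays 10, utility 26 - 10 = 16.
Report 11: project built, pays 11, utility 26 - 11 = 15.
Report 26: project built, pays 26, utility 26 - 26 = 0.
The best choice is 2 with utility 24.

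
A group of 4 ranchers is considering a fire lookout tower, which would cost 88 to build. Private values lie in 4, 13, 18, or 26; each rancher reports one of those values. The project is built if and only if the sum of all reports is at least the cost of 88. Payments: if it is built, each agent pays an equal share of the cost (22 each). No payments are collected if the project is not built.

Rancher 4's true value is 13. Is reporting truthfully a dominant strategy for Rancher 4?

No

Consider the case where Rancher 1 reports 26, Rancher 2 reports 26 and Rancher 3 reports 26.
Truthful report 13: project built, pays 22, utility 13 - 22 = -9.
Report 4 instead: project not built, utility 0.
Since 0 > -9, reporting 4 is strictly better here, so truthful reporting is not dominant.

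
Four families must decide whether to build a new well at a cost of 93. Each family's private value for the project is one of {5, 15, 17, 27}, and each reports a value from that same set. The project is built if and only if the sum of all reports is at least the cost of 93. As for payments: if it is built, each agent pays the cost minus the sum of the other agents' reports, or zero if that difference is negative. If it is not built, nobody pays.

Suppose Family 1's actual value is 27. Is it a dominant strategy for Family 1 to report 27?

Yes

Check each profile of the others' reports and compare truth against every alternative report.
Others report (17, 27, 27): truth gives 5, best alternative gives 0.
Others report (27, 17, 27): truth gives 5, best alternative gives 0.
Others report (27, 27, 17): truth gives 5, best alternative gives 0.
Others report (15, 27, 27): truth gives 3, best alternative gives 0.
Others report (27, 15, 27): truth gives 3, best alternative gives 0.
Others report (27, 27, 15): truth gives 3, best alternative gives 0.
(Remaining 58 profiles checked similarly; truth is weakly best in each.)
In every case the truthful report is at least as good as any alternative, so it is a dominant strategy.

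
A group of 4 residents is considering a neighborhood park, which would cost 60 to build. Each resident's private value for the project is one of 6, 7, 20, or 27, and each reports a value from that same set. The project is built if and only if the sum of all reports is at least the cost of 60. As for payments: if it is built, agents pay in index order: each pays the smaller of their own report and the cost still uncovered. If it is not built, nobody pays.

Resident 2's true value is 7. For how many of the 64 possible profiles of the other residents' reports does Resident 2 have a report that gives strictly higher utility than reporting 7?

20

Others report (6, 27, 27): truth gives 0; report 6 gives 1 > 0. Violating.
Others report (7, 20, 27): truth gives 0; report 6 gives 1 > 0. Violating.
Others report (7, 27, 20): truth gives 0; report 6 gives 1 > 0. Violating.
Others report (7, 27, 27): truth gives 0; report 6 gives 1 > 0. Violating.
Others report (6, 6, 6): truth gives 0; no alternative beats it.
Others report (6, 6, 7): truth gives 0; no alternative beats it.
(Checking all 64 profiles: 20 have a profitable deviation, 44 do not.)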